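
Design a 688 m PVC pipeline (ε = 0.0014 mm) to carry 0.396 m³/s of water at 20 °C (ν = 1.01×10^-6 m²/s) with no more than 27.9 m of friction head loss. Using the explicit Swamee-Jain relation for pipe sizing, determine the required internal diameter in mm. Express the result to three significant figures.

D ≈ 325 mm

Swamee-Jain (Type III): D = 0.66·[ε^1.25·(LQ²/(gh_f))^4.75 + ν·Q^9.4·(L/(gh_f))^5.2]^0.04
LQ²/(gh_f) = 0.3942; L/(gh_f) = 2.514
Term 1 = ε^1.25·(…)^4.75 = 5.78×10^-10; Term 2 = ν·Q^9.4·(…)^5.2 = 2.02×10^-8
D = 0.66·(5.78×10^-10 + 2.02×10^-8)^0.04 = 0.3252 m = 325 mm
Check: V = 4.77 m/s, Re = 1.53×10^6, f = 0.01095, h_f = 26.8 m ≈ 27.9 m ✓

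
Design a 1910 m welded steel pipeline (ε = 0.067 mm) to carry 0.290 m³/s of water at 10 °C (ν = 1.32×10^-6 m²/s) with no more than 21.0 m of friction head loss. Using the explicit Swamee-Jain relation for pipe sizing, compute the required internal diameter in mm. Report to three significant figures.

D ≈ 397 mm

Swamee-Jain (Type III): D = 0.66·[ε^1.25·(LQ²/(gh_f))^4.75 + ν·Q^9.4·(L/(gh_f))^5.2]^0.04
LQ²/(gh_f) = 0.7797; L/(gh_f) = 9.271
Term 1 = ε^1.25·(…)^4.75 = 1.86×10^-6; Term 2 = ν·Q^9.4·(…)^5.2 = 1.25×10^-6
D = 0.66·(1.86×10^-6 + 1.25×10^-6)^0.04 = 0.3974 m = 397 mm
Check: V = 2.34 m/s, Re = 7.04×10^5, f = 0.01477, h_f = 19.8 m ≈ 21.0 m ✓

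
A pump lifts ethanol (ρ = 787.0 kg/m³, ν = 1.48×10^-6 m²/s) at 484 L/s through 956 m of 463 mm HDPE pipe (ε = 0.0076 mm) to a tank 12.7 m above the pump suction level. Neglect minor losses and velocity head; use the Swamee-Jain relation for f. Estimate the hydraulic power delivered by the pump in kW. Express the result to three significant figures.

V = 4Q/(πD²) = 2.875 m/s; Re = 8.99×10^5; ε/D = 1.64×10^-5; f = 0.01219
h_f = f(L/D)V²/2g = 10.60 m
Total head H = z + h_f = 12.7 + 10.60 = 23.30 m
P_hyd = ρgQH = 787.0·9.81·0.484·23.30 = 87.06 kW

P_hyd ≈ 87.1 kW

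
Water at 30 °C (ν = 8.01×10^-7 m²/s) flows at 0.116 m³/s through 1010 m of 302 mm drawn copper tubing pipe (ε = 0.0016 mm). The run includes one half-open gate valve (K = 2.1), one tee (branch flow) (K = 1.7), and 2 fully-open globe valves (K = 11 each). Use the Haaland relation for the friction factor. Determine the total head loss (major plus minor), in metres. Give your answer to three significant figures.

V = 4Q/(πD²) = 1.619 m/s; V²/2g = 0.1337 m
Re = 6.11×10^5, ε/D = 5.30×10^-6 → f = 0.01268 (Haaland)
Major: h_f = f(L/D)·V²/2g = 0.01268·3344·0.1337 = 5.666 m
Minor: ΣK = 25.8; h_m = ΣK·V²/2g = 3.448 m
Total H_L = 5.666 + 3.448 = 9.115 m

H_L ≈ 9.11 m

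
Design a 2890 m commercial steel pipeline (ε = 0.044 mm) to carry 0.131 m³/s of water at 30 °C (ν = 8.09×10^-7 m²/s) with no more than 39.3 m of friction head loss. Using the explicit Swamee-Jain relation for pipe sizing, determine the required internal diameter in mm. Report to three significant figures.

D ≈ 276 mm

Swamee-Jain (Type III): D = 0.66·[ε^1.25·(LQ²/(gh_f))^4.75 + ν·Q^9.4·(L/(gh_f))^5.2]^0.04
LQ²/(gh_f) = 0.1286; L/(gh_f) = 7.496
Term 1 = ε^1.25·(…)^4.75 = 2.11×10^-10; Term 2 = ν·Q^9.4·(…)^5.2 = 1.44×10^-10
D = 0.66·(2.11×10^-10 + 1.44×10^-10)^0.04 = 0.2764 m = 276 mm
Check: V = 2.18 m/s, Re = 7.46×10^5, f = 0.01460, h_f = 37.1 m ≈ 39.3 m ✓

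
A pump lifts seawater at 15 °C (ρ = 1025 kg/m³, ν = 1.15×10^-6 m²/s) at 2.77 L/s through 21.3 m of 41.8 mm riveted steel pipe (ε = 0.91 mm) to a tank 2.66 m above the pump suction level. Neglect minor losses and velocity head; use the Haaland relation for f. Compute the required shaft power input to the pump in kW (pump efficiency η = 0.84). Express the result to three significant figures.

P_shaft ≈ 0.267 kW

V = 4Q/(πD²) = 2.019 m/s; Re = 7.34×10^4; ε/D = 0.0218; f = 0.05085
h_f = f(L/D)V²/2g = 5.381 m
Total head H = z + h_f = 2.66 + 5.381 = 8.041 m
P_hyd = ρgQH = 1025·9.81·0.00277·8.041 = 0.2240 kW
P_shaft = P_hyd/η = 0.2240/0.84 = 0.2666 kW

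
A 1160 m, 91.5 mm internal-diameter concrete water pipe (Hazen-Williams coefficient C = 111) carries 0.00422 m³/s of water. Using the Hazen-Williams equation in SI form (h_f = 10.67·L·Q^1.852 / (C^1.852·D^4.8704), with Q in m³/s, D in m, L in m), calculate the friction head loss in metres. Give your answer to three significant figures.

h_f ≈ 9.23 m

h_f = 10.67·1160·0.00422^1.852 / (111^1.852·0.0915^4.8704) = 9.227 m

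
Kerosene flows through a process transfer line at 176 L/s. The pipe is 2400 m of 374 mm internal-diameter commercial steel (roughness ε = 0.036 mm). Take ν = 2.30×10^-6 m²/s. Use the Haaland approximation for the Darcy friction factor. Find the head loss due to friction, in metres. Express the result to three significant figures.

V = 4Q/(πD²) = 4·0.176/(π·0.374²) = 1.602 m/s
Re = VD/ν = 1.602·0.374/2.30×10^-6 = 2.61×10^5 → turbulent
ε/D = 0.036/374 = 9.63×10^-5
Haaland: f = 0.01551
h_f = f(L/D)V²/(2g) = 0.01551·(2400/0.374)·1.602²/(2·9.81) = 13.02 m

h_f ≈ 13.0 m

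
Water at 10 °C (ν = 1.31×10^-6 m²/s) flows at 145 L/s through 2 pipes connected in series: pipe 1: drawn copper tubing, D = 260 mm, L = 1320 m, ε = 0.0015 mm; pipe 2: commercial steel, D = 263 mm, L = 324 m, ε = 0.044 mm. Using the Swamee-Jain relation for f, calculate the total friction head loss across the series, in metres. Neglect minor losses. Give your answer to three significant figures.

Pipe 1: V = 2.731 m/s, Re = 5.42×10^5, ε/D = 5.77×10^-6, f = 0.01300, h_1 = f(L/D)V²/2g = 25.09 m
Pipe 2: V = 2.669 m/s, Re = 5.36×10^5, ε/D = 1.67×10^-4, f = 0.01510, h_2 = f(L/D)V²/2g = 6.754 m
Series → Q common, losses add: H = Σh = 31.85 m

H ≈ 31.8 m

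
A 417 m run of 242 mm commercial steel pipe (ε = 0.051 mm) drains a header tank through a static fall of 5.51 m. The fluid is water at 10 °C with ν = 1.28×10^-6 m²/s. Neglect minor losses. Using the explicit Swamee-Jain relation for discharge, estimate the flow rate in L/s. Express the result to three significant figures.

Q ≈ 91.2 L/s

Swamee-Jain (Type II): Q = -0.965·√(gD⁵h_f/L)·ln[ε/(3.7D) + √(3.17ν²L/(gD³h_f))]
√(gD⁵h_f/L) = √(9.81·0.242⁵·5.51/417) = 0.01037
ε/(3.7D) = 5.70×10^-5; √(3.17ν²L/(gD³h_f)) = 5.32×10^-5
Q = -0.965·0.01037·ln(1.101×10^-4) = 0.09122 m³/s
Check: V = 1.98 m/s, Re = 3.75×10^5, f = 0.01602, h_f = 5.54 m ≈ 5.51 m ✓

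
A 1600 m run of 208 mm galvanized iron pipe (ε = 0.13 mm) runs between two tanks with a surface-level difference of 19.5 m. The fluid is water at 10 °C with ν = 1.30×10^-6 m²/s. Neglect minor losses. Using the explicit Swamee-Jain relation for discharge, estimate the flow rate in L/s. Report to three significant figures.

Swamee-Jain (Type II): Q = -0.965·√(gD⁵h_f/L)·ln[ε/(3.7D) + √(3.17ν²L/(gD³h_f))]
√(gD⁵h_f/L) = √(9.81·0.208⁵·19.5/1600) = 0.006823
ε/(3.7D) = 1.69×10^-4; √(3.17ν²L/(gD³h_f)) = 7.06×10^-5
Q = -0.965·0.006823·ln(2.395×10^-4) = 0.05489 m³/s
Check: V = 1.62 m/s, Re = 2.58×10^5, f = 0.01920, h_f = 19.6 m ≈ 19.5 m ✓

Q ≈ 54.9 L/s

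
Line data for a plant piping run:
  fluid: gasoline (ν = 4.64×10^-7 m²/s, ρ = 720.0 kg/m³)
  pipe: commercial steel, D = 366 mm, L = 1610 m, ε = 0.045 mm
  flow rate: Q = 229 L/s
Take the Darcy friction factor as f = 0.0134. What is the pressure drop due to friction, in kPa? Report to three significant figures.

V = 4Q/(πD²) = 4·0.229/(π·0.366²) = 2.177 m/s
h_f = f(L/D)V²/(2g) = 0.01340·(1610/0.366)·2.177²/(2·9.81) = 14.23 m
Δp = ρg·h_f = 720.0·9.81·14.23 = 100.5 kPa

Δp ≈ 101 kPa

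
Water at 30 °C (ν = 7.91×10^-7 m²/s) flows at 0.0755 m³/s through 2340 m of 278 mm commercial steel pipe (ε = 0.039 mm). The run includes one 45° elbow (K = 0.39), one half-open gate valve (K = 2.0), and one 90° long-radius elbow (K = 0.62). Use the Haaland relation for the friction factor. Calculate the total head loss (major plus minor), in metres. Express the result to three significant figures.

H_L ≈ 10.1 m

V = 4Q/(πD²) = 1.244 m/s; V²/2g = 0.07886 m
Re = 4.37×10^5, ε/D = 1.40×10^-4 → f = 0.01491 (Haaland)
Major: h_f = f(L/D)·V²/2g = 0.01491·8417·0.07886 = 9.894 m
Minor: ΣK = 3.01; h_m = ΣK·V²/2g = 0.2374 m
Total H_L = 9.894 + 0.2374 = 10.13 m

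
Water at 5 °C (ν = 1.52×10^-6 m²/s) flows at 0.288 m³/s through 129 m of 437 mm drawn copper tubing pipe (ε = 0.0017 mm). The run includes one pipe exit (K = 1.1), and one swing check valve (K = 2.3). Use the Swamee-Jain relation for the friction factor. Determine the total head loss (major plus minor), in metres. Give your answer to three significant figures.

H_L ≈ 1.36 m

V = 4Q/(πD²) = 1.920 m/s; V²/2g = 0.1879 m
Re = 5.52×10^5, ε/D = 3.89×10^-6 → f = 0.01293 (Swamee-Jain)
Major: h_f = f(L/D)·V²/2g = 0.01293·295.2·0.1879 = 0.7172 m
Minor: ΣK = 3.40; h_m = ΣK·V²/2g = 0.6389 m
Total H_L = 0.7172 + 0.6389 = 1.356 m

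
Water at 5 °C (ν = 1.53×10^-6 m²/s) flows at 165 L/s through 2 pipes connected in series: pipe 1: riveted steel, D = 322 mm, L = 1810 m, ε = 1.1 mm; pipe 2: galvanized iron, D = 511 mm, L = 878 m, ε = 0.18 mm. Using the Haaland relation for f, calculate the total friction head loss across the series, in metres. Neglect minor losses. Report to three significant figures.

H ≈ 33.3 m

Pipe 1: V = 2.026 m/s, Re = 4.26×10^5, ε/D = 0.00342, f = 0.02746, h_1 = f(L/D)V²/2g = 32.30 m
Pipe 2: V = 0.8045 m/s, Re = 2.69×10^5, ε/D = 3.52×10^-4, f = 0.01732, h_2 = f(L/D)V²/2g = 0.9818 m
Series → Q common, losses add: H = Σh = 33.28 m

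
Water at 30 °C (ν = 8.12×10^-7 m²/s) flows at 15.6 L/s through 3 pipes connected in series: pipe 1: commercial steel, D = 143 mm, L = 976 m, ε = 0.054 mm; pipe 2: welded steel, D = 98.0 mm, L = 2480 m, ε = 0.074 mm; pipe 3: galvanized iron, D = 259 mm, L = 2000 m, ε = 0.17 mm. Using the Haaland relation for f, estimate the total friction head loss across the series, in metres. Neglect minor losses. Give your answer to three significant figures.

H ≈ 115 m

Pipe 1: V = 0.9713 m/s, Re = 1.71×10^5, ε/D = 3.78×10^-4, f = 0.01826, h_1 = f(L/D)V²/2g = 5.994 m
Pipe 2: V = 2.068 m/s, Re = 2.50×10^5, ε/D = 7.55×10^-4, f = 0.01961, h_2 = f(L/D)V²/2g = 108.2 m
Pipe 3: V = 0.2961 m/s, Re = 9.44×10^4, ε/D = 6.56×10^-4, f = 0.02084, h_3 = f(L/D)V²/2g = 0.7190 m
Series → Q common, losses add: H = Σh = 114.9 m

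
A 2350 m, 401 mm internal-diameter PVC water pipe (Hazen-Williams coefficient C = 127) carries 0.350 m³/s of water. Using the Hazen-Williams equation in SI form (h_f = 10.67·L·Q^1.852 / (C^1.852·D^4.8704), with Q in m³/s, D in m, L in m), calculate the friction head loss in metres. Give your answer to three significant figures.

h_f = 10.67·2350·0.350^1.852 / (127^1.852·0.401^4.8704) = 39.03 m

h_f ≈ 39.0 m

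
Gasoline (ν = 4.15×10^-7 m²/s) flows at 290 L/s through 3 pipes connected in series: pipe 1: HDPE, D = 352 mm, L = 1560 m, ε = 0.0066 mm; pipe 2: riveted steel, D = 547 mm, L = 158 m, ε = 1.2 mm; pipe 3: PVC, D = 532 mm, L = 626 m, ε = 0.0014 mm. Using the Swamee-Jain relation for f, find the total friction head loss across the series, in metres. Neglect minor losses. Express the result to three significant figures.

Pipe 1: V = 2.980 m/s, Re = 2.53×10^6, ε/D = 1.87×10^-5, f = 0.01074, h_1 = f(L/D)V²/2g = 21.55 m
Pipe 2: V = 1.234 m/s, Re = 1.63×10^6, ε/D = 0.00219, f = 0.02417, h_2 = f(L/D)V²/2g = 0.5418 m
Pipe 3: V = 1.305 m/s, Re = 1.67×10^6, ε/D = 2.63×10^-6, f = 0.01076, h_3 = f(L/D)V²/2g = 1.098 m
Series → Q common, losses add: H = Σh = 23.19 m

H ≈ 23.2 m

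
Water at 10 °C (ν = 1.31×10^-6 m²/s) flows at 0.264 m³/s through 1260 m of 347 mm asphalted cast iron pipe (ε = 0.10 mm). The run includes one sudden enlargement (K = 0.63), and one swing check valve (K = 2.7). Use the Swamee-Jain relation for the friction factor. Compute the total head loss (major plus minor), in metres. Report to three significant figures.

V = 4Q/(πD²) = 2.792 m/s; V²/2g = 0.3972 m
Re = 7.39×10^5, ε/D = 2.88×10^-4 → f = 0.01589 (Swamee-Jain)
Major: h_f = f(L/D)·V²/2g = 0.01589·3631·0.3972 = 22.91 m
Minor: ΣK = 3.33; h_m = ΣK·V²/2g = 1.323 m
Total H_L = 22.91 + 1.323 = 24.23 m

H_L ≈ 24.2 m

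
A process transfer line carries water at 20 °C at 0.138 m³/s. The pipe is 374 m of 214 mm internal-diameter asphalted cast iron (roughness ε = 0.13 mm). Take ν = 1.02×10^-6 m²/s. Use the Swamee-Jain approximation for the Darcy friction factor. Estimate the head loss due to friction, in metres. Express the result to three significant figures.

V = 4Q/(πD²) = 4·0.138/(π·0.214²) = 3.837 m/s
Re = VD/ν = 3.837·0.214/1.02×10^-6 = 8.05×10^5 → turbulent
ε/D = 0.13/214 = 6.07×10^-4
Swamee-Jain: f = 0.01810
h_f = f(L/D)V²/(2g) = 0.01810·(374/0.214)·3.837²/(2·9.81) = 23.73 m

h_f ≈ 23.7 m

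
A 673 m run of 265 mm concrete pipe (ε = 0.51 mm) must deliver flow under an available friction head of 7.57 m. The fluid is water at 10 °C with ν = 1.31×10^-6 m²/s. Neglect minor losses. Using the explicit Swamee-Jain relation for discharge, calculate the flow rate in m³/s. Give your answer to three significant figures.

Q ≈ 0.0865 m³/s

Swamee-Jain (Type II): Q = -0.965·√(gD⁵h_f/L)·ln[ε/(3.7D) + √(3.17ν²L/(gD³h_f))]
√(gD⁵h_f/L) = √(9.81·0.265⁵·7.57/673) = 0.01201
ε/(3.7D) = 5.20×10^-4; √(3.17ν²L/(gD³h_f)) = 5.15×10^-5
Q = -0.965·0.01201·ln(5.716×10^-4) = 0.08653 m³/s
Check: V = 1.57 m/s, Re = 3.17×10^5, f = 0.02391, h_f = 7.62 m ≈ 7.57 m ✓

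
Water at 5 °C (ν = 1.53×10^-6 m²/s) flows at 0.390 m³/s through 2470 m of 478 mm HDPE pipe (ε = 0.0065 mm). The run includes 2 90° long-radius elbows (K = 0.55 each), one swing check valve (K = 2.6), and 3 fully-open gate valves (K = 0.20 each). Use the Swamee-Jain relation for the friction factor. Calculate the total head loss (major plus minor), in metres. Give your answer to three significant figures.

H_L ≈ 16.8 m

V = 4Q/(πD²) = 2.173 m/s; V²/2g = 0.2407 m
Re = 6.79×10^5, ε/D = 1.36×10^-5 → f = 0.01266 (Swamee-Jain)
Major: h_f = f(L/D)·V²/2g = 0.01266·5167·0.2407 = 15.75 m
Minor: ΣK = 4.30; h_m = ΣK·V²/2g = 1.035 m
Total H_L = 15.75 + 1.035 = 16.79 m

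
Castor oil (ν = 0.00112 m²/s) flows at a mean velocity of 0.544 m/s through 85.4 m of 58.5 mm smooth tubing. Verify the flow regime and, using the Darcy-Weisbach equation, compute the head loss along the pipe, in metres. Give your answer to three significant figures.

Re = VD/ν = 0.544·0.05850/0.00112 = 28.4 → laminar (Re < 2300)
f = 64/Re = 2.252
h_f = f(L/D)V²/(2g) = 2.252·(85.4/0.05850)·0.544²/(2·9.81) = 49.60 m

h_f ≈ 49.6 m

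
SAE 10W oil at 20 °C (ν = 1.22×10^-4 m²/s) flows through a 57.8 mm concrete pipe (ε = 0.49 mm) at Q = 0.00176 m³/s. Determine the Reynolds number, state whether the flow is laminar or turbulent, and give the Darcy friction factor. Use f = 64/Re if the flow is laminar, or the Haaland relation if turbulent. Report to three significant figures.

Re ≈ 318; laminar; f = 64/Re ≈ 0.201

V = 4Q/(πD²) = 0.6708 m/s
Re = VD/ν = 0.6708·0.0578/1.22×10^-4 = 318
Re < 2300 → laminar → f = 64/Re = 0.2014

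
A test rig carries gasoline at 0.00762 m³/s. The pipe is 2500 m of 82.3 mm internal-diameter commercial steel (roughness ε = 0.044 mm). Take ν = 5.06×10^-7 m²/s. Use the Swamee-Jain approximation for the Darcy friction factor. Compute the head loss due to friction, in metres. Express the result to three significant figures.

h_f ≈ 60.0 m

V = 4Q/(πD²) = 4·0.00762/(π·0.0823²) = 1.432 m/s
Re = VD/ν = 1.432·0.0823/5.06×10^-7 = 2.33×10^5 → turbulent
ε/D = 0.044/82.3 = 5.35×10^-4
Swamee-Jain: f = 0.01887
h_f = f(L/D)V²/(2g) = 0.01887·(2500/0.0823)·1.432²/(2·9.81) = 59.95 m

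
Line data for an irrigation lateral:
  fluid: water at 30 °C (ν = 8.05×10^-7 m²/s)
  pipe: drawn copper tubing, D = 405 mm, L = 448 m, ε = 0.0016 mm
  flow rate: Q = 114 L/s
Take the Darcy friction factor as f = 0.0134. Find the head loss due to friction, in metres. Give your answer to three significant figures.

h_f ≈ 0.592 m

V = 4Q/(πD²) = 4·0.114/(π·0.405²) = 0.8849 m/s
h_f = f(L/D)V²/(2g) = 0.01340·(448/0.405)·0.8849²/(2·9.81) = 0.5916 m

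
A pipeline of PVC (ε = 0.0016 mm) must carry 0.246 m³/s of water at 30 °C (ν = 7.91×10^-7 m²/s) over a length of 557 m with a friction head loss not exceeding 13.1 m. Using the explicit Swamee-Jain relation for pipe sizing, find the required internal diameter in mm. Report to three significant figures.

Swamee-Jain (Type III): D = 0.66·[ε^1.25·(LQ²/(gh_f))^4.75 + ν·Q^9.4·(L/(gh_f))^5.2]^0.04
LQ²/(gh_f) = 0.2623; L/(gh_f) = 4.334
Term 1 = ε^1.25·(…)^4.75 = 9.87×10^-11; Term 2 = ν·Q^9.4·(…)^5.2 = 3.05×10^-9
D = 0.66·(9.87×10^-11 + 3.05×10^-9)^0.04 = 0.3016 m = 302 mm
Check: V = 3.44 m/s, Re = 1.31×10^6, f = 0.01125, h_f = 12.5 m ≈ 13.1 m ✓

D ≈ 302 mm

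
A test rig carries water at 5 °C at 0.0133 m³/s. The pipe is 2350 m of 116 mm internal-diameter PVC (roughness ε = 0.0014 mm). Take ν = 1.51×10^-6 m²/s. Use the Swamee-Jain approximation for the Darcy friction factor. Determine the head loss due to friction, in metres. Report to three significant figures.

h_f ≈ 29.5 m

V = 4Q/(πD²) = 4·0.0133/(π·0.116²) = 1.258 m/s
Re = VD/ν = 1.258·0.116/1.51×10^-6 = 9.67×10^4 → turbulent
ε/D = 0.0014/116 = 1.21×10^-5
Swamee-Jain: f = 0.01806
h_f = f(L/D)V²/(2g) = 0.01806·(2350/0.116)·1.258²/(2·9.81) = 29.54 m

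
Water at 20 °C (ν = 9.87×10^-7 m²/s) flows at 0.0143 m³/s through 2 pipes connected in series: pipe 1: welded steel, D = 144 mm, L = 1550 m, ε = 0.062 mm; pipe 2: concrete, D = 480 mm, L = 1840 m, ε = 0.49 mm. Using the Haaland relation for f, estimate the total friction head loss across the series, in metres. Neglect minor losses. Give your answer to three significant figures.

H ≈ 8.13 m

Pipe 1: V = 0.8781 m/s, Re = 1.28×10^5, ε/D = 4.31×10^-4, f = 0.01916, h_1 = f(L/D)V²/2g = 8.102 m
Pipe 2: V = 0.07902 m/s, Re = 3.84×10^4, ε/D = 0.00102, f = 0.02469, h_2 = f(L/D)V²/2g = 0.03013 m
Series → Q common, losses add: H = Σh = 8.132 m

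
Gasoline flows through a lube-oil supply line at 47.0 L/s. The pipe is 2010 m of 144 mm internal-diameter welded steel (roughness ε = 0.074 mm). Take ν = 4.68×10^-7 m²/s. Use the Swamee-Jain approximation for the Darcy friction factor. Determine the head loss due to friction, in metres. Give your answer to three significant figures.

h_f ≈ 103 m

V = 4Q/(πD²) = 4·0.0470/(π·0.144²) = 2.886 m/s
Re = VD/ν = 2.886·0.144/4.68×10^-7 = 8.88×10^5 → turbulent
ε/D = 0.074/144 = 5.14×10^-4
Swamee-Jain: f = 0.01746
h_f = f(L/D)V²/(2g) = 0.01746·(2010/0.144)·2.886²/(2·9.81) = 103.4 m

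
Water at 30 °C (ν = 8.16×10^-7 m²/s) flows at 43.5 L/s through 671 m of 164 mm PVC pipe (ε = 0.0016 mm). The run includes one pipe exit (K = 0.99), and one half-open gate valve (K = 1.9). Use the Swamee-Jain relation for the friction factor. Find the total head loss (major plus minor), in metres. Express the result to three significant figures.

H_L ≈ 12.7 m

V = 4Q/(πD²) = 2.059 m/s; V²/2g = 0.2161 m
Re = 4.14×10^5, ε/D = 9.76×10^-6 → f = 0.01368 (Swamee-Jain)
Major: h_f = f(L/D)·V²/2g = 0.01368·4091·0.2161 = 12.10 m
Minor: ΣK = 2.89; h_m = ΣK·V²/2g = 0.6246 m
Total H_L = 12.10 + 0.6246 = 12.73 m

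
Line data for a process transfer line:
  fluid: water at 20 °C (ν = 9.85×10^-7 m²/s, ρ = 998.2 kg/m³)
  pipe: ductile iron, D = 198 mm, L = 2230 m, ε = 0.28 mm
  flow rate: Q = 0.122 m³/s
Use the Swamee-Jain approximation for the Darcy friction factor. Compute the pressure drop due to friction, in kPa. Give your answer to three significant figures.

Δp ≈ 1920 kPa

V = 4Q/(πD²) = 4·0.122/(π·0.198²) = 3.962 m/s
Re = VD/ν = 3.962·0.198/9.85×10^-7 = 7.96×10^5 → turbulent
ε/D = 0.28/198 = 0.00141
Swamee-Jain: f = 0.02179
h_f = f(L/D)V²/(2g) = 0.02179·(2230/0.198)·3.962²/(2·9.81) = 196.4 m
Δp = ρg·h_f = 998.2·9.81·196.4 = 1923 kPa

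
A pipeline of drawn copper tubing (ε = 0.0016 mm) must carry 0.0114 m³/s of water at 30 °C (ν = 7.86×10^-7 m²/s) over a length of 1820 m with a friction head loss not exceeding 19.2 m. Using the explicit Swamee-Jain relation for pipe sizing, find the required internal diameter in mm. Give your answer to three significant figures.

D ≈ 112 mm

Swamee-Jain (Type III): D = 0.66·[ε^1.25·(LQ²/(gh_f))^4.75 + ν·Q^9.4·(L/(gh_f))^5.2]^0.04
LQ²/(gh_f) = 0.001256; L/(gh_f) = 9.663
Term 1 = ε^1.25·(…)^4.75 = 9.44×10^-22; Term 2 = ν·Q^9.4·(…)^5.2 = 5.66×10^-20
D = 0.66·(9.44×10^-22 + 5.66×10^-20)^0.04 = 0.1122 m = 112 mm
Check: V = 1.15 m/s, Re = 1.65×10^5, f = 0.01626, h_f = 17.9 m ≈ 19.2 m ✓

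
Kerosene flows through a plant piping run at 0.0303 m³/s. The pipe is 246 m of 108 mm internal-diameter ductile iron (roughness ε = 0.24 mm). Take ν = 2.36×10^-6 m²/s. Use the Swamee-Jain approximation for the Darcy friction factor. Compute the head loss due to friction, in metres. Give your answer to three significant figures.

h_f ≈ 32.2 m

V = 4Q/(πD²) = 4·0.0303/(π·0.108²) = 3.308 m/s
Re = VD/ν = 3.308·0.108/2.36×10^-6 = 1.51×10^5 → turbulent
ε/D = 0.24/108 = 0.00222
Swamee-Jain: f = 0.02537
h_f = f(L/D)V²/(2g) = 0.02537·(246/0.108)·3.308²/(2·9.81) = 32.22 m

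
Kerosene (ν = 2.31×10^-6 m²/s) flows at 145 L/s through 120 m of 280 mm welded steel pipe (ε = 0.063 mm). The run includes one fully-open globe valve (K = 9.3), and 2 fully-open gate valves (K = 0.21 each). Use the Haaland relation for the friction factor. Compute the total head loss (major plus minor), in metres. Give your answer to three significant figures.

V = 4Q/(πD²) = 2.355 m/s; V²/2g = 0.2826 m
Re = 2.85×10^5, ε/D = 2.25×10^-4 → f = 0.01634 (Haaland)
Major: h_f = f(L/D)·V²/2g = 0.01634·428.6·0.2826 = 1.979 m
Minor: ΣK = 9.72; h_m = ΣK·V²/2g = 2.747 m
Total H_L = 1.979 + 2.747 = 4.727 m

H_L ≈ 4.73 m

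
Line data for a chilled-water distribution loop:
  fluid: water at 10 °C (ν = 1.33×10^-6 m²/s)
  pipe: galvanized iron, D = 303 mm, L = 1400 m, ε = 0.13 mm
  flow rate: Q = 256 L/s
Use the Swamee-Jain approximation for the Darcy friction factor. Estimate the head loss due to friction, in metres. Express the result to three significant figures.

h_f ≈ 50.3 m

V = 4Q/(πD²) = 4·0.256/(π·0.303²) = 3.550 m/s
Re = VD/ν = 3.550·0.303/1.33×10^-6 = 8.09×10^5 → turbulent
ε/D = 0.13/303 = 4.29×10^-4
Swamee-Jain: f = 0.01693
h_f = f(L/D)V²/(2g) = 0.01693·(1400/0.303)·3.550²/(2·9.81) = 50.25 m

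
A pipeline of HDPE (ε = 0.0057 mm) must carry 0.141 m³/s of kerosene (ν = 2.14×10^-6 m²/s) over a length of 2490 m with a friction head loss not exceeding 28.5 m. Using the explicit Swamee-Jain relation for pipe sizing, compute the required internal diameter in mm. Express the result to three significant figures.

Swamee-Jain (Type III): D = 0.66·[ε^1.25·(LQ²/(gh_f))^4.75 + ν·Q^9.4·(L/(gh_f))^5.2]^0.04
LQ²/(gh_f) = 0.1771; L/(gh_f) = 8.906
Term 1 = ε^1.25·(…)^4.75 = 7.47×10^-11; Term 2 = ν·Q^9.4·(…)^5.2 = 1.87×10^-9
D = 0.66·(7.47×10^-11 + 1.87×10^-9)^0.04 = 0.2959 m = 296 mm
Check: V = 2.05 m/s, Re = 2.84×10^5, f = 0.01474, h_f = 26.6 m ≈ 28.5 m ✓

D ≈ 296 mm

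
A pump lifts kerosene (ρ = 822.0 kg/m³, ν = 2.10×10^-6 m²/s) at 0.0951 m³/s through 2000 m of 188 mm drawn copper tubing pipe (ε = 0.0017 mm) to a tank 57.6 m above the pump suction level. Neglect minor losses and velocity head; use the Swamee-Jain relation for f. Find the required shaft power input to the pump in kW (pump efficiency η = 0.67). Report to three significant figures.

P_shaft ≈ 171 kW

V = 4Q/(πD²) = 3.426 m/s; Re = 3.07×10^5; ε/D = 9.04×10^-6; f = 0.01442
h_f = f(L/D)V²/2g = 91.78 m
Total head H = z + h_f = 57.6 + 91.78 = 149.4 m
P_hyd = ρgQH = 822.0·9.81·0.0951·149.4 = 114.6 kW
P_shaft = P_hyd/η = 114.6/0.67 = 171.0 kW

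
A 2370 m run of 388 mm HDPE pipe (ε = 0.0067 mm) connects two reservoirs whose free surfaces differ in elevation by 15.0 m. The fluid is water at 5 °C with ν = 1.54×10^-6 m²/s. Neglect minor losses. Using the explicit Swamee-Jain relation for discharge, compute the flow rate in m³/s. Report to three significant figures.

Q ≈ 0.223 m³/s

Swamee-Jain (Type II): Q = -0.965·√(gD⁵h_f/L)·ln[ε/(3.7D) + √(3.17ν²L/(gD³h_f))]
√(gD⁵h_f/L) = √(9.81·0.388⁵·15.0/2370) = 0.02337
ε/(3.7D) = 4.67×10^-6; √(3.17ν²L/(gD³h_f)) = 4.55×10^-5
Q = -0.965·0.02337·ln(5.020×10^-5) = 0.2232 m³/s
Check: V = 1.89 m/s, Re = 4.76×10^5, f = 0.01347, h_f = 15.0 m ≈ 15.0 m ✓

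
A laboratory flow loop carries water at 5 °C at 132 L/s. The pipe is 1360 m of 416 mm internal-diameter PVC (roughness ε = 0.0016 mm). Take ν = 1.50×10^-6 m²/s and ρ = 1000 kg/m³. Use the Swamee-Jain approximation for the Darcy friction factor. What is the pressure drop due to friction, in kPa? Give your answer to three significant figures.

Δp ≈ 22.7 kPa

V = 4Q/(πD²) = 4·0.132/(π·0.416²) = 0.9712 m/s
Re = VD/ν = 0.9712·0.416/1.50×10^-6 = 2.69×10^5 → turbulent
ε/D = 0.0016/416 = 3.85×10^-6
Swamee-Jain: f = 0.01471
h_f = f(L/D)V²/(2g) = 0.01471·(1360/0.416)·0.9712²/(2·9.81) = 2.312 m
Δp = ρg·h_f = 1000·9.81·2.312 = 22.68 kPa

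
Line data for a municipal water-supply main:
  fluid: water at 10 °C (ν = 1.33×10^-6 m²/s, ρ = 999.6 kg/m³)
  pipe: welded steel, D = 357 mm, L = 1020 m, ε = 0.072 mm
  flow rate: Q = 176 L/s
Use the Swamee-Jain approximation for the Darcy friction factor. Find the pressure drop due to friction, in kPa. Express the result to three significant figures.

Δp ≈ 68.9 kPa

V = 4Q/(πD²) = 4·0.176/(π·0.357²) = 1.758 m/s
Re = VD/ν = 1.758·0.357/1.33×10^-6 = 4.72×10^5 → turbulent
ε/D = 0.072/357 = 2.02×10^-4
Swamee-Jain: f = 0.01561
h_f = f(L/D)V²/(2g) = 0.01561·(1020/0.357)·1.758²/(2·9.81) = 7.026 m
Δp = ρg·h_f = 999.6·9.81·7.026 = 68.89 kPa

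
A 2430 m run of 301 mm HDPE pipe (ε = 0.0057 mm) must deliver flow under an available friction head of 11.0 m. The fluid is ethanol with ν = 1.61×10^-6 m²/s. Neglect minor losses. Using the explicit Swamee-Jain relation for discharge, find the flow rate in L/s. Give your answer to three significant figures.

Swamee-Jain (Type II): Q = -0.965·√(gD⁵h_f/L)·ln[ε/(3.7D) + √(3.17ν²L/(gD³h_f))]
√(gD⁵h_f/L) = √(9.81·0.301⁵·11.0/2430) = 0.01047
ε/(3.7D) = 5.12×10^-6; √(3.17ν²L/(gD³h_f)) = 8.24×10^-5
Q = -0.965·0.01047·ln(8.749×10^-5) = 0.09445 m³/s
Check: V = 1.33 m/s, Re = 2.48×10^5, f = 0.01510, h_f = 10.9 m ≈ 11.0 m ✓

Q ≈ 94.5 L/s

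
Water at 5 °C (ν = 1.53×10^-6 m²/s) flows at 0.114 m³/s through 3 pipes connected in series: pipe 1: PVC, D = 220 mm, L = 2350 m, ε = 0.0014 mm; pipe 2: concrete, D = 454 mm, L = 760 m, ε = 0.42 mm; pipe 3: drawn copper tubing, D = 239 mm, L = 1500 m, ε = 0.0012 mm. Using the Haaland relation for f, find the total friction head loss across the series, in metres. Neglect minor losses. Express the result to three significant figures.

H ≈ 95.1 m

Pipe 1: V = 2.999 m/s, Re = 4.31×10^5, ε/D = 6.36×10^-6, f = 0.01348, h_1 = f(L/D)V²/2g = 66.00 m
Pipe 2: V = 0.7042 m/s, Re = 2.09×10^5, ε/D = 9.25×10^-4, f = 0.02056, h_2 = f(L/D)V²/2g = 0.8698 m
Pipe 3: V = 2.541 m/s, Re = 3.97×10^5, ε/D = 5.02×10^-6, f = 0.01367, h_3 = f(L/D)V²/2g = 28.23 m
Series → Q common, losses add: H = Σh = 95.10 m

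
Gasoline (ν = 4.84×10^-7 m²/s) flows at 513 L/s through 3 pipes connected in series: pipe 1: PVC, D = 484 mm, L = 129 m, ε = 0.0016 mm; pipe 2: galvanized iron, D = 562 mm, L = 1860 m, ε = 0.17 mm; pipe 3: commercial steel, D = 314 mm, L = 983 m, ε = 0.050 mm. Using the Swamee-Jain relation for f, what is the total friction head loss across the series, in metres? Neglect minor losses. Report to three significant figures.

Pipe 1: V = 2.788 m/s, Re = 2.79×10^6, ε/D = 3.31×10^-6, f = 0.009995, h_1 = f(L/D)V²/2g = 1.056 m
Pipe 2: V = 2.068 m/s, Re = 2.40×10^6, ε/D = 3.02×10^-4, f = 0.01535, h_2 = f(L/D)V²/2g = 11.07 m
Pipe 3: V = 6.625 m/s, Re = 4.30×10^6, ε/D = 1.59×10^-4, f = 0.01347, h_3 = f(L/D)V²/2g = 94.32 m
Series → Q common, losses add: H = Σh = 106.5 m

H ≈ 106 m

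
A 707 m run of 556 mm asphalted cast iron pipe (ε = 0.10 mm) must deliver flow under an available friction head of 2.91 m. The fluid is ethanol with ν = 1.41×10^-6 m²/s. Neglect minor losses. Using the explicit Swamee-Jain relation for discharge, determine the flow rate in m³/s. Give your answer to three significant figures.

Q ≈ 0.422 m³/s

Swamee-Jain (Type II): Q = -0.965·√(gD⁵h_f/L)·ln[ε/(3.7D) + √(3.17ν²L/(gD³h_f))]
√(gD⁵h_f/L) = √(9.81·0.556⁵·2.91/707) = 0.04632
ε/(3.7D) = 4.86×10^-5; √(3.17ν²L/(gD³h_f)) = 3.01×10^-5
Q = -0.965·0.04632·ln(7.874×10^-5) = 0.4224 m³/s
Check: V = 1.74 m/s, Re = 6.86×10^5, f = 0.01492, h_f = 2.93 m ≈ 2.91 m ✓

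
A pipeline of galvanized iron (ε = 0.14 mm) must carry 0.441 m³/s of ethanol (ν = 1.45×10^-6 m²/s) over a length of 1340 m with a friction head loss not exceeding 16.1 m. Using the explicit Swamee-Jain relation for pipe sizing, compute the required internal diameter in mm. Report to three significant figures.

Swamee-Jain (Type III): D = 0.66·[ε^1.25·(LQ²/(gh_f))^4.75 + ν·Q^9.4·(L/(gh_f))^5.2]^0.04
LQ²/(gh_f) = 1.650; L/(gh_f) = 8.484
Term 1 = ε^1.25·(…)^4.75 = 1.64×10^-4; Term 2 = ν·Q^9.4·(…)^5.2 = 4.44×10^-5
D = 0.66·(1.64×10^-4 + 4.44×10^-5)^0.04 = 0.4703 m = 470 mm
Check: V = 2.54 m/s, Re = 8.23×10^5, f = 0.01588, h_f = 14.9 m ≈ 16.1 m ✓

D ≈ 470 mm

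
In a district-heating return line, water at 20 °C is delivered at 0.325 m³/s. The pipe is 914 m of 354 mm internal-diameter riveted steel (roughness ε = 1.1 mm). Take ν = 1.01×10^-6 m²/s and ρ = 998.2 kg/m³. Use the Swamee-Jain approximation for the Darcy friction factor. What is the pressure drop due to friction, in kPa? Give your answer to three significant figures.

V = 4Q/(πD²) = 4·0.325/(π·0.354²) = 3.302 m/s
Re = VD/ν = 3.302·0.354/1.01×10^-6 = 1.16×10^6 → turbulent
ε/D = 1.1/354 = 0.00311
Swamee-Jain: f = 0.02660
h_f = f(L/D)V²/(2g) = 0.02660·(914/0.354)·3.302²/(2·9.81) = 38.17 m
Δp = ρg·h_f = 998.2·9.81·38.17 = 373.8 kPa

Δp ≈ 374 kPa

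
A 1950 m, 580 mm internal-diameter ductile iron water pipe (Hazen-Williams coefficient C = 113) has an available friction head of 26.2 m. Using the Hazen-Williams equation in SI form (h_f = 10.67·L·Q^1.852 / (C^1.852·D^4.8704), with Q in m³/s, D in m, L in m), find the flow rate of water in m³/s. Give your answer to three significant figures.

Rearranging: Q = [h_f·C^1.852·D^4.8704 / (10.67·L)]^(1/1.852)
Q = [26.2·113^1.852·0.580^4.8704 / (10.67·1950)]^0.540 = 0.7330 m³/s

Q ≈ 0.733 m³/s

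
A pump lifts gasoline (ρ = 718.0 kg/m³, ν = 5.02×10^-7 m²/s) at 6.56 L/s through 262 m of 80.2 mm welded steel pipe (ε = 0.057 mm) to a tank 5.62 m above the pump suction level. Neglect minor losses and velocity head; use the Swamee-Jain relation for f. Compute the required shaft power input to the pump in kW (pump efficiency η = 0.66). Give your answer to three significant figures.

P_shaft ≈ 0.785 kW

V = 4Q/(πD²) = 1.299 m/s; Re = 2.07×10^5; ε/D = 7.11×10^-4; f = 0.01991
h_f = f(L/D)V²/2g = 5.591 m
Total head H = z + h_f = 5.62 + 5.591 = 11.21 m
P_hyd = ρgQH = 718.0·9.81·0.00656·11.21 = 0.5180 kW
P_shaft = P_hyd/η = 0.5180/0.66 = 0.7849 kW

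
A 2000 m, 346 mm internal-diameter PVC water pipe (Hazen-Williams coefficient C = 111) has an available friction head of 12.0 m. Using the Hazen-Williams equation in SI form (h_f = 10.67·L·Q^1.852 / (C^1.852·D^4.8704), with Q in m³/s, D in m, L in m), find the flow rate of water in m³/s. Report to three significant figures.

Rearranging: Q = [h_f·C^1.852·D^4.8704 / (10.67·L)]^(1/1.852)
Q = [12.0·111^1.852·0.346^4.8704 / (10.67·2000)]^0.540 = 0.1198 m³/s

Q ≈ 0.120 m³/s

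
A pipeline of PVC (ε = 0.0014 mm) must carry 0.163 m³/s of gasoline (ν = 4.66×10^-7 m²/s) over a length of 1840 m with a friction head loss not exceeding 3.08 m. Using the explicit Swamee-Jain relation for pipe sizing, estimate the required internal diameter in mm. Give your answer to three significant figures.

Swamee-Jain (Type III): D = 0.66·[ε^1.25·(LQ²/(gh_f))^4.75 + ν·Q^9.4·(L/(gh_f))^5.2]^0.04
LQ²/(gh_f) = 1.618; L/(gh_f) = 60.90
Term 1 = ε^1.25·(…)^4.75 = 4.73×10^-7; Term 2 = ν·Q^9.4·(…)^5.2 = 3.49×10^-5
D = 0.66·(4.73×10^-7 + 3.49×10^-5)^0.04 = 0.4380 m = 438 mm
Check: V = 1.08 m/s, Re = 1.02×10^6, f = 0.01166, h_f = 2.92 m ≈ 3.08 m ✓

D ≈ 438 mm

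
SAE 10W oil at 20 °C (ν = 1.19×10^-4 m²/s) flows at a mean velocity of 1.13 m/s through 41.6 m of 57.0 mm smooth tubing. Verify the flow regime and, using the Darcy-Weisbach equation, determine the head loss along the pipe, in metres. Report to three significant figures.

h_f ≈ 5.62 m

Re = VD/ν = 1.13·0.05700/1.19×10^-4 = 541 → laminar (Re < 2300)
f = 64/Re = 0.1182
h_f = f(L/D)V²/(2g) = 0.1182·(41.6/0.05700)·1.13²/(2·9.81) = 5.616 m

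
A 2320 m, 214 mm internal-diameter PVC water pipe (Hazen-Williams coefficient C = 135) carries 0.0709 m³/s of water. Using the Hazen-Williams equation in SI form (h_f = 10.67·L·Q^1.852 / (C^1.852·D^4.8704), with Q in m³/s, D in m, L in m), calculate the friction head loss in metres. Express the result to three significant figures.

h_f = 10.67·2320·0.0709^1.852 / (135^1.852·0.214^4.8704) = 38.09 m

h_f ≈ 38.1 m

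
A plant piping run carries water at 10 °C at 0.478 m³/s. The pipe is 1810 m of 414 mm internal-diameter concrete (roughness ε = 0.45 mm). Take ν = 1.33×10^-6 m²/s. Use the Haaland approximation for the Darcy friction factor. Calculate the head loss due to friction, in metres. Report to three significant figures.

h_f ≈ 57.1 m

V = 4Q/(πD²) = 4·0.478/(π·0.414²) = 3.551 m/s
Re = VD/ν = 3.551·0.414/1.33×10^-6 = 1.11×10^6 → turbulent
ε/D = 0.45/414 = 0.00109
Haaland: f = 0.02031
h_f = f(L/D)V²/(2g) = 0.02031·(1810/0.414)·3.551²/(2·9.81) = 57.06 m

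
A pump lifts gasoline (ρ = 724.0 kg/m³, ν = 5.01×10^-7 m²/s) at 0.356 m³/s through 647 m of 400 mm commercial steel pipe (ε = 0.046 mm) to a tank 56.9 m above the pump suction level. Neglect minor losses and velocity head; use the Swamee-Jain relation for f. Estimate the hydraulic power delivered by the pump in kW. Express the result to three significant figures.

V = 4Q/(πD²) = 2.833 m/s; Re = 2.26×10^6; ε/D = 1.15×10^-4; f = 0.01305
h_f = f(L/D)V²/2g = 8.637 m
Total head H = z + h_f = 56.9 + 8.637 = 65.54 m
P_hyd = ρgQH = 724.0·9.81·0.356·65.54 = 165.7 kW

P_hyd ≈ 166 kW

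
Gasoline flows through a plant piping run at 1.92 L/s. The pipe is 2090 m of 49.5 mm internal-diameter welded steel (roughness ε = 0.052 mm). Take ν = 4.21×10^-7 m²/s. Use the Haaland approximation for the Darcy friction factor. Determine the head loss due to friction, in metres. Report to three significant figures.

V = 4Q/(πD²) = 4·0.00192/(π·0.0495²) = 0.9977 m/s
Re = VD/ν = 0.9977·0.0495/4.21×10^-7 = 1.17×10^5 → turbulent
ε/D = 0.052/49.5 = 0.00105
Haaland: f = 0.02185
h_f = f(L/D)V²/(2g) = 0.02185·(2090/0.0495)·0.9977²/(2·9.81) = 46.81 m

h_f ≈ 46.8 m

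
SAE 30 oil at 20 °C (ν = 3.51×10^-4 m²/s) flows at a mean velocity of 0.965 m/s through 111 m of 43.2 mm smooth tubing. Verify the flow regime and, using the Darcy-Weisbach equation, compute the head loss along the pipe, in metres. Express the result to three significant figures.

h_f ≈ 65.7 m

Re = VD/ν = 0.965·0.04320/3.51×10^-4 = 119 → laminar (Re < 2300)
f = 64/Re = 0.5389
h_f = f(L/D)V²/(2g) = 0.5389·(111/0.04320)·0.965²/(2·9.81) = 65.72 m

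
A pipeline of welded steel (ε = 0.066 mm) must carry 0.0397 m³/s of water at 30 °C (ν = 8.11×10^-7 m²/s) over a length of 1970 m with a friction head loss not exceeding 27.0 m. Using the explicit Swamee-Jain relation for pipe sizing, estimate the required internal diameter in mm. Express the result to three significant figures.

Swamee-Jain (Type III): D = 0.66·[ε^1.25·(LQ²/(gh_f))^4.75 + ν·Q^9.4·(L/(gh_f))^5.2]^0.04
LQ²/(gh_f) = 0.01172; L/(gh_f) = 7.438
Term 1 = ε^1.25·(…)^4.75 = 4.00×10^-15; Term 2 = ν·Q^9.4·(…)^5.2 = 1.86×10^-15
D = 0.66·(4.00×10^-15 + 1.86×10^-15)^0.04 = 0.1779 m = 178 mm
Check: V = 1.60 m/s, Re = 3.50×10^5, f = 0.01733, h_f = 24.9 m ≈ 27.0 m ✓

D ≈ 178 mm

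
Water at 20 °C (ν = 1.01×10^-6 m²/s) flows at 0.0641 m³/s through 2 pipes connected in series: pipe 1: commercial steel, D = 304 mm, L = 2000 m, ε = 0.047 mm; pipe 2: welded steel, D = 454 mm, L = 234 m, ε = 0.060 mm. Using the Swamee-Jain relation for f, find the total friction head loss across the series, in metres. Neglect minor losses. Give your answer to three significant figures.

Pipe 1: V = 0.8831 m/s, Re = 2.66×10^5, ε/D = 1.55×10^-4, f = 0.01617, h_1 = f(L/D)V²/2g = 4.230 m
Pipe 2: V = 0.3960 m/s, Re = 1.78×10^5, ε/D = 1.32×10^-4, f = 0.01693, h_2 = f(L/D)V²/2g = 0.06974 m
Series → Q common, losses add: H = Σh = 4.300 m

H ≈ 4.30 m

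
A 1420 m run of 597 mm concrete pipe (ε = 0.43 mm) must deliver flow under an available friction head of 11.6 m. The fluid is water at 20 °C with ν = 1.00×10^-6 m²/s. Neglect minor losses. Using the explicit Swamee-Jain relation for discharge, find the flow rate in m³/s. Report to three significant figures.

Swamee-Jain (Type II): Q = -0.965·√(gD⁵h_f/L)·ln[ε/(3.7D) + √(3.17ν²L/(gD³h_f))]
√(gD⁵h_f/L) = √(9.81·0.597⁵·11.6/1420) = 0.07796
ε/(3.7D) = 1.95×10^-4; √(3.17ν²L/(gD³h_f)) = 1.36×10^-5
Q = -0.965·0.07796·ln(2.083×10^-4) = 0.6377 m³/s
Check: V = 2.28 m/s, Re = 1.36×10^6, f = 0.01852, h_f = 11.7 m ≈ 11.6 m ✓

Q ≈ 0.638 m³/s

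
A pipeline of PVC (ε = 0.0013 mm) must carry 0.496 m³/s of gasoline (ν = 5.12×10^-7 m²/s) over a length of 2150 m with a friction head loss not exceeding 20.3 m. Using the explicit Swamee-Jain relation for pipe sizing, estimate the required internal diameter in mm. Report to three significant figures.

D ≈ 466 mm

Swamee-Jain (Type III): D = 0.66·[ε^1.25·(LQ²/(gh_f))^4.75 + ν·Q^9.4·(L/(gh_f))^5.2]^0.04
LQ²/(gh_f) = 2.656; L/(gh_f) = 10.80
Term 1 = ε^1.25·(…)^4.75 = 4.55×10^-6; Term 2 = ν·Q^9.4·(…)^5.2 = 1.66×10^-4
D = 0.66·(4.55×10^-6 + 1.66×10^-4)^0.04 = 0.4665 m = 466 mm
Check: V = 2.90 m/s, Re = 2.64×10^6, f = 0.01005, h_f = 19.9 m ≈ 20.3 m ✓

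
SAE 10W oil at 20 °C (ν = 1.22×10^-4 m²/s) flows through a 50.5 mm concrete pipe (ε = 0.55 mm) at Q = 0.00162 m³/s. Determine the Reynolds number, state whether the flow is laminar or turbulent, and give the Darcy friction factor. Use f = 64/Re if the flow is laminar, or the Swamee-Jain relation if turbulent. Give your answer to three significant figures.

V = 4Q/(πD²) = 0.8088 m/s
Re = VD/ν = 0.8088·0.0505/1.22×10^-4 = 335
Re < 2300 → laminar → f = 64/Re = 0.1912

Re ≈ 335; laminar; f = 64/Re ≈ 0.191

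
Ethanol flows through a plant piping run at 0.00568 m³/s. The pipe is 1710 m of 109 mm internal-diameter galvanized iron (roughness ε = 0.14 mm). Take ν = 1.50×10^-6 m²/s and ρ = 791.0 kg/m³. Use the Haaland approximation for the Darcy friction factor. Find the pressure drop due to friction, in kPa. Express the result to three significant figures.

Δp ≈ 57.2 kPa

V = 4Q/(πD²) = 4·0.00568/(π·0.109²) = 0.6087 m/s
Re = VD/ν = 0.6087·0.109/1.50×10^-6 = 4.42×10^4 → turbulent
ε/D = 0.14/109 = 0.00128
Haaland: f = 0.02488
h_f = f(L/D)V²/(2g) = 0.02488·(1710/0.109)·0.6087²/(2·9.81) = 7.371 m
Δp = ρg·h_f = 791.0·9.81·7.371 = 57.20 kPa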